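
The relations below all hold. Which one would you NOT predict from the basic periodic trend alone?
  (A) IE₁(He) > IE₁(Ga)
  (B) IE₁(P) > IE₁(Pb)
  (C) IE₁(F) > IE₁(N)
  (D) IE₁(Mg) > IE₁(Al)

(D)

The general trend: first ionization energy increases across a period and decreases down a group.
(A) He (period 1, group 18) vs Ga (period 4, group 13): the stated order agrees with the simple trend.
(B) P (period 3, group 15) vs Pb (period 6, group 14): the stated order agrees with the simple trend.
(C) F (period 2, group 17) vs N (period 2, group 15): the stated order agrees with the simple trend.
(D) Mg (period 3, group 2) vs Al (period 3, group 13): the stated order contradicts the simple trend.
The exception is (D): Al's single 3p electron is easier to remove than one from Mg's filled 3s².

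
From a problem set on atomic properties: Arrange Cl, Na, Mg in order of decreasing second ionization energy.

Na > Cl > Mg

IE_2 is the cost of taking one more electron from the +1 cation: Cl⁺ still has 6 valence electrons; Na⁺ is the bare [Ne] core; Mg⁺ still has 1 valence electron.
Breaking into a closed-shell core is much more expensive than removing a leftover valence electron — Na has the largest IE_2 here.
Valence configurations: Cl⁺ [Ne]3s²3p⁴, Mg⁺ [Ne]3s¹.
The numbers (kJ/mol): Cl 2298, Na 4562, Mg 1451.
Putting it together, IE_2: Mg < Cl < Na.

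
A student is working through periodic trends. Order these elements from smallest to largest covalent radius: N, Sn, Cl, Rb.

N is in period 2, group 15; Cl is in period 3, group 17; Rb is in period 5, group 1; Sn is in period 5, group 14.
Moving right in a period, electrons are added to the same shell under a stronger nuclear pull, so atoms get smaller; moving down, a new shell is opened and atoms get larger.
Neither a single period nor a single group — weigh both effects.
Cl > N: the two effects oppose for this pair; the down-group effect wins (99 vs 71 pm).
Sn > Cl: relative to Cl, both the across-period and down-group shifts push Sn's atomic radius up.
Rb > Sn: Rb lies to the left of Sn in period 5, so the across-period effect alone puts Rb larger.
For reference (pm): N 71, Cl 99, Rb 210, Sn 140.
So from smallest to largest: N < Cl < Sn < Rb.

N < Cl < Sn < Rb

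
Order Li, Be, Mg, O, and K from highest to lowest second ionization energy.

Li > O > K > Be > Mg

Consider each +1 ion: Li⁺ is the bare [He] core; Be⁺ still has 1 valence electron; Mg⁺ still has 1 valence electron; O⁺ still has 5 valence electrons; K⁺ is the bare [Ar] core.
Usually core removal costs more than valence removal, but here the competition is close: a tightly held n=2 valence electron can cost more to remove than an n=3 core electron, so the actual values have to decide it.
Valence configurations: Be⁺ [He]2s¹, Mg⁺ [Ne]3s¹, O⁺ [He]2s²2p³.
The numbers (kJ/mol): Li 7298, Be 1757, Mg 1451, O 3388, K 3052.
So the second ionization energies run Mg < Be < K < O < Li.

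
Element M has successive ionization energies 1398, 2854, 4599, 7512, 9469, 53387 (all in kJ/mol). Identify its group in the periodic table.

Group 15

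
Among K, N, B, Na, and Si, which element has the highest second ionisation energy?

Na

The second ionization energy removes an electron from the +1 ion. For each element: K⁺ is the bare [Ar] core; N⁺ still has 4 valence electrons; B⁺ still has 2 valence electrons; Na⁺ is the bare [Ne] core; Si⁺ still has 3 valence electrons.
Core electrons are held far more tightly than valence electrons, so K and Na top the IE_2 order.
Valence configurations: N⁺ [He]2s²2p², B⁺ [He]2s², Si⁺ [Ne]3s²3p¹.
Tabulated IE_2 (kJ/mol): K 3052, N 2856, B 2427, Na 4562, Si 1577.
Putting it together, IE_2: Si < B < N < K < Na.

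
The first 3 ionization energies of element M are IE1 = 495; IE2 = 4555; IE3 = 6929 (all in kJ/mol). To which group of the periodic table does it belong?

Group 1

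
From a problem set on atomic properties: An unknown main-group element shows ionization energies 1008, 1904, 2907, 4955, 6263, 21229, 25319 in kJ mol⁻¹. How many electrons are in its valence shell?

Look for the largest jump between consecutive ionization energies: IE6/IE5 ≈ 3.4, far larger than any earlier ratio.
That jump marks the point where a core electron is being removed. So the atom has 5 valence electrons.

5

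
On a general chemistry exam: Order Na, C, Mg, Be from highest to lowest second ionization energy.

Na > C > Be > Mg

Consider each +1 ion: Na⁺ is the bare [Ne] core; C⁺ still has 3 valence electrons; Mg⁺ still has 1 valence electron; Be⁺ still has 1 valence electron.
Pulling an electron out of a noble-gas core costs far more than removing a remaining valence electron, so Na sits at the high end of IE_2.
Valence configurations: C⁺ [He]2s²2p¹, Mg⁺ [Ne]3s¹, Be⁺ [He]2s¹.
The numbers (kJ/mol): Na 4562, C 2353, Mg 1451, Be 1757.
So the second ionization energies run Mg < Be < C < Na.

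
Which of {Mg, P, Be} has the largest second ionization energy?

The second ionization energy removes an electron from the +1 ion. For each element: Mg⁺ still has 1 valence electron; P⁺ still has 4 valence electrons; Be⁺ still has 1 valence electron.
All are still removing valence electrons, so compare the +1 ions as you would atoms: IE_2 generally rises across a period (higher Z_eff) and falls down a group (larger shell), subject to the usual subshell exceptions.
Valence configurations: Mg⁺ [Ne]3s¹, P⁺ [Ne]3s²3p², Be⁺ [He]2s¹.
Tabulated IE_2 (kJ/mol): Mg 1451, P 1907, Be 1757.
So the second ionization energies run Mg < Be < P.

P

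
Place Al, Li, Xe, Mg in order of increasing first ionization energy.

Li, Al, Mg, Xe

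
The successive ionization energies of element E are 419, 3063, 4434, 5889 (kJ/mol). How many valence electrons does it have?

1

Look for the largest jump between consecutive ionization energies: IE2/IE1 ≈ 7.3, far larger than any earlier ratio.
That jump marks the point where a core electron is being removed. So the atom has 1 valence electron.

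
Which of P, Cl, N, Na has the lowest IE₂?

Consider each +1 ion: P⁺ still has 4 valence electrons; Cl⁺ still has 6 valence electrons; N⁺ still has 4 valence electrons; Na⁺ is the bare [Ne] core.
Core electrons are held far more tightly than valence electrons, so Na tops the IE_2 order.
Valence configurations: P⁺ [Ne]3s²3p², Cl⁺ [Ne]3s²3p⁴, N⁺ [He]2s²2p².
Tabulated IE_2 (kJ/mol): P 1907, Cl 2298, N 2856, Na 4562.
So the second ionization energies run P < Cl < N < Na.

P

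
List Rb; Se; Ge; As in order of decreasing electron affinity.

Ge is in period 4, group 14; As is in period 4, group 15; Se is in period 4, group 16; Rb is in period 5, group 1.
EA tends to increase across a period and decrease down a group, though the pattern is less regular than for IE or radius.
Here both period and group differ, so the two effects have to be weighed against each other.
As > Rb: relative to Rb, both the across-period and down-group shifts push As's electron affinity up.
Ge > As: this pair runs against the simple trend — see the exception note.
Se > Ge: both are in period 4; the period trend gives Se the larger value.
Note the exception: Ge has a higher electron affinity than As, contrary to the simple trend — adding an electron to As's half-filled 4p³ is unfavourable, so Ge (4p²) has the more exothermic EA.
Tabulated electron affinity (kJ/mol): Ge 119, As 78, Se 195, Rb 47.
So from highest to lowest: Se > Ge > As > Rb.

Se > Ge > As > Rb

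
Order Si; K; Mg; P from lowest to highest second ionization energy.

Mg < Si < P < K

The second ionization energy removes an electron from the +1 ion. For each element: Si⁺ still has 3 valence electrons; K⁺ is the bare [Ar] core; Mg⁺ still has 1 valence electron; P⁺ still has 4 valence electrons.
Core electrons are held far more tightly than valence electrons, so K tops the IE_2 order.
Valence configurations: Si⁺ [Ne]3s²3p¹, Mg⁺ [Ne]3s¹, P⁺ [Ne]3s²3p².
The numbers (kJ/mol): Si 1577, K 3052, Mg 1451, P 1907.
Overall IE_2 order: Mg < Si < P < K.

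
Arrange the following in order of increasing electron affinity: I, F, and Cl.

F is in period 2, group 17; Cl is in period 3, group 17; I is in period 5, group 17.
EA tends to increase across a period and decrease down a group, though the pattern is less regular than for IE or radius.
All are in group 17; the group trend (electron affinity increases up the group) applies, with the exception below.
Note the exception: Cl has a higher electron affinity than F, contrary to the simple trend — F's small 2p subshell makes the incoming electron feel strong e⁻–e⁻ repulsion, so Cl actually releases more energy on gaining an electron.
Tabulated electron affinity (kJ/mol): F 328, Cl 349, I 295.
So from lowest to highest: I < F < Cl.

I < F < Cl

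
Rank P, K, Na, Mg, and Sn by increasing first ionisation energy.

Na is in period 3, group 1; Mg is in period 3, group 2; P is in period 3, group 15; K is in period 4, group 1; Sn is in period 5, group 14.
First ionization energy rises across a period (greater Z_eff holds electrons more tightly) and falls down a group (valence electrons are farther from the nucleus).
Neither a single period nor a single group — weigh both effects.
Na > K: Na sits above K in group 1, so the down-group effect alone puts Na higher.
Sn > Na: period and group pull opposite ways; the across-period shift dominates (709 vs 496 kJ/mol).
Mg > Sn: the two effects oppose for this pair; the down-group effect wins (738 vs 709 kJ/mol).
P > Mg: P lies to the right of Mg in period 3, so the across-period effect alone puts P higher.
Approximate values (kJ/mol): Na 496, Mg 738, P 1012, K 419, Sn 709.
So from lowest to highest: K < Na < Sn < Mg < P.

K < Na < Sn < Mg < P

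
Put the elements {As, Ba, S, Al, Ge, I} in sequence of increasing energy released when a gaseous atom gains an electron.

Atoms with high Z_eff and room in the valence shell (especially the halogens) have the most exothermic electron affinities.
Here both period and group differ, so the two effects have to be weighed against each other.
Al > Ba: both effects reinforce here, so Al is clearly the higher of the two.
As > Al: period and group pull opposite ways; the across-period shift dominates (78 vs 42 kJ/mol).
Ge > As: this pair runs against the simple trend — see the exception note.
S > Ge: both effects reinforce here, so S is clearly the higher of the two.
I > S: the two effects oppose for this pair; the across-period effect wins (295 vs 200 kJ/mol).
Note the exception: Ge has a higher electron affinity than As, contrary to the simple trend — adding an electron to As's half-filled 4p³ is unfavourable, so Ge (4p²) has the more exothermic EA.
Tabulated electron affinity (kJ/mol): Al 42, S 200, Ge 119, As 78, I 295, Ba 14.
So from lowest to highest: Ba < Al < As < Ge < S < I.

Ba < Al < As < Ge < S < I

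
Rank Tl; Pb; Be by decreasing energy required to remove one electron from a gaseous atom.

Be is in period 2, group 2; Tl is in period 6, group 13; Pb is in period 6, group 14.
IE₁ increases left→right with effective nuclear charge and decreases top→bottom as the valence shell moves farther out.
Neither a single period nor a single group — weigh both effects.
Pb > Tl: both are in period 6; the period trend gives Pb the larger value.
Be > Pb: the two effects oppose for this pair; the down-group effect wins (900 vs 716 kJ/mol).
Approximate values (kJ/mol): Be 900, Tl 589, Pb 716.
So from highest to lowest: Be > Pb > Tl.

Be, Pb, Tl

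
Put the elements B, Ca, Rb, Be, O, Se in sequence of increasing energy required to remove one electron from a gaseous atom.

Rb, Ca, B, Be, Se, O

Be is in period 2, group 2; B is in period 2, group 13; O is in period 2, group 16; Ca is in period 4, group 2; Se is in period 4, group 16; Rb is in period 5, group 1.
First ionization energy rises across a period (greater Z_eff holds electrons more tightly) and falls down a group (valence electrons are farther from the nucleus).
Here both period and group differ, so the two effects have to be weighed against each other.
Ca > Rb: relative to Rb, both the across-period and down-group shifts push Ca's first ionization energy up.
B > Ca: relative to Ca, both the across-period and down-group shifts push B's first ionization energy up.
Be > B: this pair runs against the simple trend — see the exception note.
Se > Be: period and group pull opposite ways; the across-period shift dominates (941 vs 900 kJ/mol).
O > Se: O sits above Se in group 16, so the down-group effect alone puts O higher.
Note the exception: Be has a higher first ionization energy than B, contrary to the simple trend — removing B's lone 2p electron is easier than breaking Be's filled 2s².
Approximate values (kJ/mol): Be 900, B 801, O 1314, Ca 590, Se 941, Rb 403.
So from lowest to highest: Rb < Ca < B < Be < Se < O.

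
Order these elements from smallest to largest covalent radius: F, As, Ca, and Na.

F, As, Na, Ca

F is in period 2, group 17; Na is in period 3, group 1; Ca is in period 4, group 2; As is in period 4, group 15.
Moving right in a period, electrons are added to the same shell under a stronger nuclear pull, so atoms get smaller; moving down, a new shell is opened and atoms get larger.
Here both period and group differ, so the two effects have to be weighed against each other.
As > F: relative to F, both the across-period and down-group shifts push As's atomic radius up.
Na > As: period and group pull opposite ways; the across-period shift dominates (155 vs 121 pm).
Ca > Na: period and group pull opposite ways; the down-group shift dominates (171 vs 155 pm).
Approximate values (pm): F 64, Na 155, Ca 171, As 121.
So from smallest to largest: F < As < Na < Ca.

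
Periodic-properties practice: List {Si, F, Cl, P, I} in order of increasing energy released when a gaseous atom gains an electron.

P, Si, I, F, Cl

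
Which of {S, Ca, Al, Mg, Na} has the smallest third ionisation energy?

Al

IE_3 is the cost of taking one more electron from the +2 cation: S²⁺ still has 4 valence electrons; Ca²⁺ is the bare [Ar] core; Al²⁺ still has 1 valence electron; Mg²⁺ is the bare [Ne] core; Na²⁺ is already 1 electron into the core.
Pulling an electron out of a noble-gas core costs far more than removing a remaining valence electron, so Ca, Na and Mg sit at the high end of IE_3.
Valence configurations: S²⁺ [Ne]3s²3p², Al²⁺ [Ne]3s¹.
Approximate IE_3 values (kJ/mol): S 3357, Ca 4912, Al 2745, Mg 7733, Na 6910.
So the third ionization energies run Al < S < Ca < Na < Mg.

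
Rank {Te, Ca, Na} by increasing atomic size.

Te < Na < Ca

Na is in period 3, group 1; Ca is in period 4, group 2; Te is in period 5, group 16.
Moving right in a period, electrons are added to the same shell under a stronger nuclear pull, so atoms get smaller; moving down, a new shell is opened and atoms get larger.
Here both period and group differ, so the two effects have to be weighed against each other.
Na > Te: the two effects oppose for this pair; the across-period effect wins (155 vs 136 pm).
Ca > Na: period and group pull opposite ways; the down-group shift dominates (171 vs 155 pm).
Approximate values (pm): Na 155, Ca 171, Te 136.
So from smallest to largest: Te < Na < Ca.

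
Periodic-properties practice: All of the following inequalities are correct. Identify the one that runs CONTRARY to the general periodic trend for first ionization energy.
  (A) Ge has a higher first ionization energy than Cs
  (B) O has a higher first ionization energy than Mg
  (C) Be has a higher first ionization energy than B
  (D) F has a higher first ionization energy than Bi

(C)

The general trend: first ionization energy increases across a period and decreases down a group.
(A) Ge (period 4, group 14) vs Cs (period 6, group 1): the stated order agrees with the simple trend.
(B) O (period 2, group 16) vs Mg (period 3, group 2): the stated order agrees with the simple trend.
(C) Be (period 2, group 2) vs B (period 2, group 13): the stated order contradicts the simple trend.
(D) F (period 2, group 17) vs Bi (period 6, group 15): the stated order agrees with the simple trend.
The exception is (C): removing B's lone 2p electron is easier than breaking Be's filled 2s².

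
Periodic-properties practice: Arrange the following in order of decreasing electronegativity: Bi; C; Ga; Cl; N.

C is in period 2, group 14; N is in period 2, group 15; Cl is in period 3, group 17; Ga is in period 4, group 13; Bi is in period 6, group 15.
Electronegativity increases across a period and decreases down a group, tracking effective nuclear charge and atomic size.
Here both period and group differ, so the two effects have to be weighed against each other.
Bi > Ga: period and group pull opposite ways; the across-period shift dominates (2.02 vs 1.81).
C > Bi: period and group pull opposite ways; the down-group shift dominates (2.55 vs 2.02).
N > C: both are in period 2; the period trend gives N the larger value.
Cl > N: period and group pull opposite ways; the across-period shift dominates (3.16 vs 3.04).
Approximate values (Pauling): C 2.55, N 3.04, Cl 3.16, Ga 1.81, Bi 2.02.
So from highest to lowest: Cl > N > C > Bi > Ga.

Cl > N > C > Bi > Ga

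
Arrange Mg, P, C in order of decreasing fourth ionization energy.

The fourth ionization energy removes an electron from the +3 ion. For each element: Mg³⁺ is already 1 electron into the core; P³⁺ still has 2 valence electrons; C³⁺ still has 1 valence electron.
Pulling an electron out of a noble-gas core costs far more than removing a remaining valence electron, so Mg sits at the high end of IE_4.
Valence configurations: P³⁺ [Ne]3s², C³⁺ [He]2s¹.
Approximate IE_4 values (kJ/mol): Mg 10543, P 4964, C 6223.
Putting it together, IE_4: P < C < Mg.

Mg > C > P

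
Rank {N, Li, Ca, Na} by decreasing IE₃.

IE_3 is the cost of taking one more electron from the +2 cation: N²⁺ still has 3 valence electrons; Li²⁺ is already 1 electron into the core; Ca²⁺ is the bare [Ar] core; Na²⁺ is already 1 electron into the core.
Core electrons are held far more tightly than valence electrons, so Ca, Na and Li top the IE_3 order.
Tabulated IE_3 (kJ/mol): N 4578, Li 11815, Ca 4912, Na 6910.
Hence IE_3: N < Ca < Na < Li.

Li > Na > Ca > N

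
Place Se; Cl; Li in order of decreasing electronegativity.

Cl > Se > Li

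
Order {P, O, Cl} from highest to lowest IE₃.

The third ionization energy removes an electron from the +2 ion. For each element: P²⁺ still has 3 valence electrons; O²⁺ still has 4 valence electrons; Cl²⁺ still has 5 valence electrons.
All are still removing valence electrons, so compare the +2 ions as you would atoms: IE_3 generally rises across a period (higher Z_eff) and falls down a group (larger shell), subject to the usual subshell exceptions.
Valence configurations: P²⁺ [Ne]3s²3p¹, O²⁺ [He]2s²2p², Cl²⁺ [Ne]3s²3p³.
The numbers (kJ/mol): P 2914, O 5300, Cl 3822.
Putting it together, IE_3: P < Cl < O.

O, Cl, P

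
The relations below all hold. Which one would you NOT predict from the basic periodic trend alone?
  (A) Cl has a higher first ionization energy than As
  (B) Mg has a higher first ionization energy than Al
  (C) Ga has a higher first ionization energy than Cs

(B)

The general trend: first ionization energy increases across a period and decreases down a group.
(A) Cl (period 3, group 17) vs As (period 4, group 15): the stated order agrees with the simple trend.
(B) Mg (period 3, group 2) vs Al (period 3, group 13): the stated order contradicts the simple trend.
(C) Ga (period 4, group 13) vs Cs (period 6, group 1): the stated order agrees with the simple trend.
The exception is (B): Al's single 3p electron is easier to remove than one from Mg's filled 3s².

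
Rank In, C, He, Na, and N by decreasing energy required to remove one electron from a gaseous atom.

He is in period 1, group 18; C is in period 2, group 14; N is in period 2, group 15; Na is in period 3, group 1; In is in period 5, group 13.
IE₁ increases left→right with effective nuclear charge and decreases top→bottom as the valence shell moves farther out.
Here both period and group differ, so the two effects have to be weighed against each other.
In > Na: period and group pull opposite ways; the across-period shift dominates (558 vs 496 kJ/mol).
C > In: relative to In, both the across-period and down-group shifts push C's first ionization energy up.
N > C: both are in period 2; the period trend gives N the larger value.
He > N: both effects reinforce here, so He is clearly the higher of the two.
Approximate values (kJ/mol): He 2372, C 1086, N 1402, Na 496, In 558.
So from highest to lowest: He > N > C > In > Na.

He, N, C, In, Na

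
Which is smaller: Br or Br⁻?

Br

Forming Br⁻ adds 1 electron to Br. More electron–electron repulsion in the same shell, with unchanged nuclear charge, lets the cloud expand.
An anion is larger than its parent atom: Br⁻ > Br.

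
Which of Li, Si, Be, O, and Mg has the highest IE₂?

The second ionization energy removes an electron from the +1 ion. For each element: Li⁺ is the bare [He] core; Si⁺ still has 3 valence electrons; Be⁺ still has 1 valence electron; O⁺ still has 5 valence electrons; Mg⁺ still has 1 valence electron.
Breaking into a closed-shell core is much more expensive than removing a leftover valence electron — Li has the largest IE_2 here.
Valence configurations: Si⁺ [Ne]3s²3p¹, Be⁺ [He]2s¹, O⁺ [He]2s²2p³, Mg⁺ [Ne]3s¹.
Approximate IE_2 values (kJ/mol): Li 7298, Si 1577, Be 1757, O 3388, Mg 1451.
Hence IE_2: Mg < Si < Be < O < Li.

Li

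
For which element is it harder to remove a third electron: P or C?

C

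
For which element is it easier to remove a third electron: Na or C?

Consider each +2 ion: Na²⁺ is already 1 electron into the core; C²⁺ still has 2 valence electrons.
Core electrons are held far more tightly than valence electrons, so Na tops the IE_3 order.
Approximate IE_3 values (kJ/mol): Na 6910, C 4620.
Overall IE_3 order: C < Na.

C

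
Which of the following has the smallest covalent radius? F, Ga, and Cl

F is in period 2, group 17; Cl is in period 3, group 17; Ga is in period 4, group 13.
Atomic radius shrinks across a period as nuclear charge pulls the same shell inward, and grows down a group as new shells are added.
Here both period and group differ, so the two effects have to be weighed against each other.
Cl > F: Cl sits below F in group 17, so the down-group effect alone puts Cl larger.
Ga > Cl: both effects reinforce here, so Ga is clearly the larger of the two.
For reference (pm): F 64, Cl 99, Ga 124.
The smallest covalent radius among these belongs to F.

F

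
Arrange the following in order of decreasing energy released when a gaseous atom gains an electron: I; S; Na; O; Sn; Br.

O is in period 2, group 16; Na is in period 3, group 1; S is in period 3, group 16; Br is in period 4, group 17; Sn is in period 5, group 14; I is in period 5, group 17.
Atoms with high Z_eff and room in the valence shell (especially the halogens) have the most exothermic electron affinities.
Neither a single period nor a single group — weigh both effects.
Sn > Na: period and group pull opposite ways; the across-period shift dominates (107 vs 53 kJ/mol).
O > Sn: relative to Sn, both the across-period and down-group shifts push O's electron affinity up.
S > O: this pair runs against the simple trend — see the exception note.
I > S: period and group pull opposite ways; the across-period shift dominates (295 vs 200 kJ/mol).
Br > I: Br sits above I in group 17, so the down-group effect alone puts Br higher.
Note the exception: S has a higher electron affinity than O, contrary to the simple trend — the compact 2p subshell of O repels the added electron more than S's larger 3p does.
Approximate values (kJ/mol): O 141, Na 53, S 200, Br 325, Sn 107, I 295.
So from highest to lowest: Br > I > S > O > Sn > Na.

Br, I, S, O, Sn, Na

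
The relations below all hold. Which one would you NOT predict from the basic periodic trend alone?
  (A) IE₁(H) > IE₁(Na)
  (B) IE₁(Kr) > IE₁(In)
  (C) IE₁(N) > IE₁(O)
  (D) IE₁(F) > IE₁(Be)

The general trend: first ionization energy increases across a period and decreases down a group.
(A) H (period 1, group 1) vs Na (period 3, group 1): the stated order agrees with the simple trend.
(B) Kr (period 4, group 18) vs In (period 5, group 13): the stated order agrees with the simple trend.
(C) N (period 2, group 15) vs O (period 2, group 16): the stated order contradicts the simple trend.
(D) F (period 2, group 17) vs Be (period 2, group 2): the stated order agrees with the simple trend.
The exception is (C): pairing an electron in O's 2p⁴ costs repulsion energy, so O ionizes more easily than half-filled N (2p³).

(C)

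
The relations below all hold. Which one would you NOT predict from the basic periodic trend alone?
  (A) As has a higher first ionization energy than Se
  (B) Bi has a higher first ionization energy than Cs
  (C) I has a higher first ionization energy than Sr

(A)

The general trend: first ionization energy increases across a period and decreases down a group.
(A) As (period 4, group 15) vs Se (period 4, group 16): the stated order contradicts the simple trend.
(B) Bi (period 6, group 15) vs Cs (period 6, group 1): the stated order agrees with the simple trend.
(C) I (period 5, group 17) vs Sr (period 5, group 2): the stated order agrees with the simple trend.
The exception is (A): Se (4p⁴) ionizes more easily than half-filled As (4p³).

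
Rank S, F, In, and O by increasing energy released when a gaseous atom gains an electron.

In < O < S < F

Atoms with high Z_eff and room in the valence shell (especially the halogens) have the most exothermic electron affinities.
These span different periods and groups, so the two trends combine.
O > In: relative to In, both the across-period and down-group shifts push O's electron affinity up.
S > O: this pair runs against the simple trend — see the exception note.
F > S: relative to S, both the across-period and down-group shifts push F's electron affinity up.
Note the exception: S has a higher electron affinity than O, contrary to the simple trend — the compact 2p subshell of O repels the added electron more than S's larger 3p does.
Tabulated electron affinity (kJ/mol): O 141, F 328, S 200, In 29.
So from lowest to highest: In < O < S < F.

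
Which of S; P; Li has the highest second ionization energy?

Li

After 1 electron has been removed, what remains? S⁺ still has 5 valence electrons; P⁺ still has 4 valence electrons; Li⁺ is the bare [He] core.
Breaking into a closed-shell core is much more expensive than removing a leftover valence electron — Li has the largest IE_2 here.
Valence configurations: S⁺ [Ne]3s²3p³, P⁺ [Ne]3s²3p².
The numbers (kJ/mol): S 2252, P 1907, Li 7298.
Hence IE_2: P < S < Li.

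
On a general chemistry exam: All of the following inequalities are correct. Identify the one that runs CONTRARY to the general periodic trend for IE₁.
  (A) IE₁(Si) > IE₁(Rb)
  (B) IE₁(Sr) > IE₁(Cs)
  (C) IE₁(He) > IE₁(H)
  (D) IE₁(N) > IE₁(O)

(D)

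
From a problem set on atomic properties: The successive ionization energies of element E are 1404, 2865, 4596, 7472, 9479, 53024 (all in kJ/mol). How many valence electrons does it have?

5

Look for the largest jump between consecutive ionization energies: IE6/IE5 ≈ 5.6, far larger than any earlier ratio.
That jump marks the point where a core electron is being removed. So the atom has 5 valence electrons.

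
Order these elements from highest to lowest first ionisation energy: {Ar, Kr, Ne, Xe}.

Ne > Ar > Kr > Xe

Ne is in period 2, group 18; Ar is in period 3, group 18; Kr is in period 4, group 18; Xe is in period 5, group 18.
Removing the outermost electron gets harder across a period and easier down a group.
All are in group 18, so first ionization energy increases up the group.
So from highest to lowest: Ne > Ar > Kr > Xe.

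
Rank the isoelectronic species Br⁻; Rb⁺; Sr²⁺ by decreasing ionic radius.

Br⁻ > Rb⁺ > Sr²⁺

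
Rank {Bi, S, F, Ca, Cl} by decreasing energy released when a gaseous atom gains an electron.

Cl > F > S > Bi > Ca

F is in period 2, group 17; S is in period 3, group 16; Cl is in period 3, group 17; Ca is in period 4, group 2; Bi is in period 6, group 15.
Electron affinity generally becomes more exothermic across a period toward the halogens and less exothermic down a group.
Here both period and group differ, so the two effects have to be weighed against each other.
Bi > Ca: the two effects oppose for this pair; the across-period effect wins (91 vs 2 kJ/mol).
S > Bi: both effects reinforce here, so S is clearly the higher of the two.
F > S: both effects reinforce here, so F is clearly the higher of the two.
Cl > F: this pair runs against the simple trend — see the exception note.
Note the exception: Cl has a higher electron affinity than F, contrary to the simple trend — F's small 2p subshell makes the incoming electron feel strong e⁻–e⁻ repulsion, so Cl actually releases more energy on gaining an electron.
Tabulated electron affinity (kJ/mol): F 328, S 200, Cl 349, Ca 2, Bi 91.
So from highest to lowest: Cl > F > S > Bi > Ca.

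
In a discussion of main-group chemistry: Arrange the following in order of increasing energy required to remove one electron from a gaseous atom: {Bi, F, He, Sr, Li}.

Li, Sr, Bi, F, He

First ionization energy rises across a period (greater Z_eff holds electrons more tightly) and falls down a group (valence electrons are farther from the nucleus).
Neither a single period nor a single group — weigh both effects.
Sr > Li: period and group pull opposite ways; the across-period shift dominates (550 vs 520 kJ/mol).
Bi > Sr: period and group pull opposite ways; the across-period shift dominates (703 vs 550 kJ/mol).
F > Bi: relative to Bi, both the across-period and down-group shifts push F's first ionization energy up.
He > F: relative to F, both the across-period and down-group shifts push He's first ionization energy up.
Tabulated first ionization energy (kJ/mol): He 2372, Li 520, F 1681, Sr 550, Bi 703.
So from lowest to highest: Li < Sr < Bi < F < He.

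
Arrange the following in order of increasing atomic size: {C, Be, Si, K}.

C < Be < Si < K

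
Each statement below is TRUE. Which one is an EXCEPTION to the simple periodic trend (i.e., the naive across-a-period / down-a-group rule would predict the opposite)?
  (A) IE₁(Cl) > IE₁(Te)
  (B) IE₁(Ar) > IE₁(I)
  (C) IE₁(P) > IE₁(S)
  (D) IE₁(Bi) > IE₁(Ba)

(C)

The general trend: IE₁ increases across a period and decreases down a group.
(A) Cl (period 3, group 17) vs Te (period 5, group 16): the stated order agrees with the simple trend.
(B) Ar (period 3, group 18) vs I (period 5, group 17): the stated order agrees with the simple trend.
(C) P (period 3, group 15) vs S (period 3, group 16): the stated order contradicts the simple trend.
(D) Bi (period 6, group 15) vs Ba (period 6, group 2): the stated order agrees with the simple trend.
The exception is (C): S (3p⁴) ionizes more easily than half-filled P (3p³) because the paired 3p electron in S is pushed out by e⁻–e⁻ repulsion.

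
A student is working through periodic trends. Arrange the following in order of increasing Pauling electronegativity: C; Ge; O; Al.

Al < Ge < C < O

C is in period 2, group 14; O is in period 2, group 16; Al is in period 3, group 13; Ge is in period 4, group 14.
Atoms toward the upper right of the periodic table pull bonding electrons most strongly.
Here both period and group differ, so the two effects have to be weighed against each other.
Ge > Al: period and group pull opposite ways; the across-period shift dominates (2.01 vs 1.61).
C > Ge: C sits above Ge in group 14, so the down-group effect alone puts C higher.
O > C: O lies to the right of C in period 2, so the across-period effect alone puts O higher.
Tabulated electronegativity (Pauling): C 2.55, O 3.44, Al 1.61, Ge 2.01.
So from lowest to highest: Al < Ge < C < O.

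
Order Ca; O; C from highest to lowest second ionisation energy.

After 1 electron has been removed, what remains? Ca⁺ still has 1 valence electron; O⁺ still has 5 valence electrons; C⁺ still has 3 valence electrons.
All are still removing valence electrons, so compare the +1 ions as you would atoms: IE_2 generally rises across a period (higher Z_eff) and falls down a group (larger shell), subject to the usual subshell exceptions.
Valence configurations: Ca⁺ [Ar]4s¹, O⁺ [He]2s²2p³, C⁺ [He]2s²2p¹.
Approximate IE_2 values (kJ/mol): Ca 1145, O 3388, C 2353.
Putting it together, IE_2: Ca < C < O.

O > C > Ca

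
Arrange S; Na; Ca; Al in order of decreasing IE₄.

Al > Na > Ca > S

IE_4 is the cost of taking one more electron from the +3 cation: S³⁺ still has 3 valence electrons; Na³⁺ is already 2 electrons into the core; Ca³⁺ is already 1 electron into the core; Al³⁺ is the bare [Ne] core.
Breaking into a closed-shell core is much more expensive than removing a leftover valence electron — Ca, Na and Al have the largest IE_4 here.
Approximate IE_4 values (kJ/mol): S 4556, Na 9543, Ca 6491, Al 11577.
Overall IE_4 order: S < Ca < Na < Al.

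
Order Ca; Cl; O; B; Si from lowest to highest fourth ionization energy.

Si < Cl < Ca < O < B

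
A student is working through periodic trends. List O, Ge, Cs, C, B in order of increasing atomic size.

O, C, B, Ge, Cs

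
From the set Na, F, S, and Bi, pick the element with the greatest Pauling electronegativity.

F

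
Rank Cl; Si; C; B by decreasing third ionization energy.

After 2 electrons have been removed, what remains? Cl²⁺ still has 5 valence electrons; Si²⁺ still has 2 valence electrons; C²⁺ still has 2 valence electrons; B²⁺ still has 1 valence electron.
All are still removing valence electrons, so compare the +2 ions as you would atoms: IE_3 generally rises across a period (higher Z_eff) and falls down a group (larger shell), subject to the usual subshell exceptions.
Valence configurations: Cl²⁺ [Ne]3s²3p³, Si²⁺ [Ne]3s², C²⁺ [He]2s², B²⁺ [He]2s¹.
The numbers (kJ/mol): Cl 3822, Si 3232, C 4620, B 3660.
Hence IE_3: Si < B < Cl < C.

C, Cl, B, Si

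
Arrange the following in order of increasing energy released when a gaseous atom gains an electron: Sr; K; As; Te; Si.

Si is in period 3, group 14; K is in period 4, group 1; As is in period 4, group 15; Sr is in period 5, group 2; Te is in period 5, group 16.
Atoms with high Z_eff and room in the valence shell (especially the halogens) have the most exothermic electron affinities.
Here both period and group differ, so the two effects have to be weighed against each other.
K > Sr: the two effects oppose for this pair; the down-group effect wins (48 vs 5 kJ/mol).
As > K: As lies to the right of K in period 4, so the across-period effect alone puts As higher.
Si > As: the two effects oppose for this pair; the down-group effect wins (134 vs 78 kJ/mol).
Te > Si: the two effects oppose for this pair; the across-period effect wins (190 vs 134 kJ/mol).
Approximate values (kJ/mol): Si 134, K 48, As 78, Sr 5, Te 190.
So from lowest to highest: Sr < K < As < Si < Te.

Sr < K < As < Si < Te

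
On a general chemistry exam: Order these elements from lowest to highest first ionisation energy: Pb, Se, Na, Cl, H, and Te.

Na, Pb, Te, Se, Cl, H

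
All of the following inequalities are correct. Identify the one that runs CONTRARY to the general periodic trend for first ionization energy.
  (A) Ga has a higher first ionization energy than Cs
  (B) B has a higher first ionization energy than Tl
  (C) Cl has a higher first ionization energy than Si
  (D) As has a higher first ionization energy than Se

The general trend: first ionization energy increases across a period and decreases down a group.
(A) Ga (period 4, group 13) vs Cs (period 6, group 1): the stated order agrees with the simple trend.
(B) B (period 2, group 13) vs Tl (period 6, group 13): the stated order agrees with the simple trend.
(C) Cl (period 3, group 17) vs Si (period 3, group 14): the stated order agrees with the simple trend.
(D) As (period 4, group 15) vs Se (period 4, group 16): the stated order contradicts the simple trend.
The exception is (D): Se (4p⁴) ionizes more easily than half-filled As (4p³).

(D)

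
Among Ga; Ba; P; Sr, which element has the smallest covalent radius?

P

P is in period 3, group 15; Ga is in period 4, group 13; Sr is in period 5, group 2; Ba is in period 6, group 2.
Across a period the added protons contract the valence shell; down a group each new principal shell makes the atom larger.
Here both period and group differ, so the two effects have to be weighed against each other.
Ga > P: both effects reinforce here, so Ga is clearly the larger of the two.
Sr > Ga: relative to Ga, both the across-period and down-group shifts push Sr's atomic radius up.
Ba > Sr: they share group 2; the group trend gives Ba the larger value.
Approximate values (pm): P 111, Ga 124, Sr 185, Ba 196.
The smallest covalent radius among these belongs to P.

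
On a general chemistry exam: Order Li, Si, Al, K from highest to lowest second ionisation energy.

The second ionization energy removes an electron from the +1 ion. For each element: Li⁺ is the bare [He] core; Si⁺ still has 3 valence electrons; Al⁺ still has 2 valence electrons; K⁺ is the bare [Ar] core.
Pulling an electron out of a noble-gas core costs far more than removing a remaining valence electron, so K and Li sit at the high end of IE_2.
Valence configurations: Si⁺ [Ne]3s²3p¹, Al⁺ [Ne]3s².
Si⁺ loses a lone 3p electron whereas Al⁺ must break into a filled 3s² pair, so IE_2(Al) > IE_2(Si) even though Si has the higher nuclear charge.
The numbers (kJ/mol): Li 7298, Si 1577, Al 1817, K 3052.
Hence IE_2: Si < Al < K < Li.

Li, K, Al, Si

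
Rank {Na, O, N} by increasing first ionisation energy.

N is in period 2, group 15; O is in period 2, group 16; Na is in period 3, group 1.
First ionization energy rises across a period (greater Z_eff holds electrons more tightly) and falls down a group (valence electrons are farther from the nucleus).
These span different periods and groups, so the two trends combine.
O > Na: both effects reinforce here, so O is clearly the higher of the two.
N > O: this pair runs against the simple trend — see the exception note.
Note the exception: N has a higher first ionization energy than O, contrary to the simple trend — pairing an electron in O's 2p⁴ costs repulsion energy, so O ionizes more easily than half-filled N (2p³).
Approximate values (kJ/mol): N 1402, O 1314, Na 496.
So from lowest to highest: Na < O < N.

Na, O, N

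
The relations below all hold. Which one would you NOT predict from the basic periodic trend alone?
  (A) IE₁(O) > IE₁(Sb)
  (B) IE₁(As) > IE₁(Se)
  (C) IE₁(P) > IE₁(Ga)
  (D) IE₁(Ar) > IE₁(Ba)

(B)

The general trend: first ionisation energy increases across a period and decreases down a group.
(A) O (period 2, group 16) vs Sb (period 5, group 15): the stated order agrees with the simple trend.
(B) As (period 4, group 15) vs Se (period 4, group 16): the stated order contradicts the simple trend.
(C) P (period 3, group 15) vs Ga (period 4, group 13): the stated order agrees with the simple trend.
(D) Ar (period 3, group 18) vs Ba (period 6, group 2): the stated order agrees with the simple trend.
The exception is (B): Se (4p⁴) ionizes more easily than half-filled As (4p³).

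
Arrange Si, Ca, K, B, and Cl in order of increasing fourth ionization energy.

After 3 electrons have been removed, what remains? Si³⁺ still has 1 valence electron; Ca³⁺ is already 1 electron into the core; K³⁺ is already 2 electrons into the core; B³⁺ is the bare [He] core; Cl³⁺ still has 4 valence electrons.
Pulling an electron out of a noble-gas core costs far more than removing a remaining valence electron, so K, Ca and B sit at the high end of IE_4.
Valence configurations: Si³⁺ [Ne]3s¹, Cl³⁺ [Ne]3s²3p².
Approximate IE_4 values (kJ/mol): Si 4356, Ca 6491, K 5877, B 25026, Cl 5159.
So the fourth ionization energies run Si < Cl < K < Ca < B.

Si < Cl < K < Ca < B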